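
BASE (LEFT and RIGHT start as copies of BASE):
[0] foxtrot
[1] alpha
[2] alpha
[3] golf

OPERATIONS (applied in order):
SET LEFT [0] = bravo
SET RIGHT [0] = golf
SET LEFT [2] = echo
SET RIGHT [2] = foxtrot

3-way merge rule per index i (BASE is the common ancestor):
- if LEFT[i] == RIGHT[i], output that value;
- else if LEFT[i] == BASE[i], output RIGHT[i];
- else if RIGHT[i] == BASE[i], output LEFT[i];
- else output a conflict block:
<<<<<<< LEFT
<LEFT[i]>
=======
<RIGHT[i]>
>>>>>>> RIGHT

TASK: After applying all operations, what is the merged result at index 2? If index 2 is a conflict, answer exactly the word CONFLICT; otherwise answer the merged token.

Answer: CONFLICT

Derivation:
Final LEFT:  [bravo, alpha, echo, golf]
Final RIGHT: [golf, alpha, foxtrot, golf]
i=0: BASE=foxtrot L=bravo R=golf all differ -> CONFLICT
i=1: L=alpha R=alpha -> agree -> alpha
i=2: BASE=alpha L=echo R=foxtrot all differ -> CONFLICT
i=3: L=golf R=golf -> agree -> golf
Index 2 -> CONFLICT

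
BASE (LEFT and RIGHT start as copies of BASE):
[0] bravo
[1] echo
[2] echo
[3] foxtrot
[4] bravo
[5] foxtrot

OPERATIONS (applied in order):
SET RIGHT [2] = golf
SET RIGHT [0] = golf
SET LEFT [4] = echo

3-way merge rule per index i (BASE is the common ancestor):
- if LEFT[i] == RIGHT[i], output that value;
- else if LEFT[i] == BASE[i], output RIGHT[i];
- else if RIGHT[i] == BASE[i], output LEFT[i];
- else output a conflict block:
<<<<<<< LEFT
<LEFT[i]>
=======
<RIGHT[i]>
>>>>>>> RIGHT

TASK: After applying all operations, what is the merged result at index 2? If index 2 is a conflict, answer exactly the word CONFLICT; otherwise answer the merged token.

Final LEFT:  [bravo, echo, echo, foxtrot, echo, foxtrot]
Final RIGHT: [golf, echo, golf, foxtrot, bravo, foxtrot]
i=0: L=bravo=BASE, R=golf -> take RIGHT -> golf
i=1: L=echo R=echo -> agree -> echo
i=2: L=echo=BASE, R=golf -> take RIGHT -> golf
i=3: L=foxtrot R=foxtrot -> agree -> foxtrot
i=4: L=echo, R=bravo=BASE -> take LEFT -> echo
i=5: L=foxtrot R=foxtrot -> agree -> foxtrot
Index 2 -> golf

Answer: golf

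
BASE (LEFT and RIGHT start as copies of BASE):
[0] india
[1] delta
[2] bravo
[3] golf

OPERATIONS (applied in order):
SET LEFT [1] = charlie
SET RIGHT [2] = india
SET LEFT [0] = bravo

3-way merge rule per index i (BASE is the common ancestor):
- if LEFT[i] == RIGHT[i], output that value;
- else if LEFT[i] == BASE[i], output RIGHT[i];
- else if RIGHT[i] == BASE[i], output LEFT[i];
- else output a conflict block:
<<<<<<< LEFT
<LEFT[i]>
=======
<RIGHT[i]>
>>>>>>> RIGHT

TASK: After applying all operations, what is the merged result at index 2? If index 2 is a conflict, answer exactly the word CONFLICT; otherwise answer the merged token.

Answer: india

Derivation:
Final LEFT:  [bravo, charlie, bravo, golf]
Final RIGHT: [india, delta, india, golf]
i=0: L=bravo, R=india=BASE -> take LEFT -> bravo
i=1: L=charlie, R=delta=BASE -> take LEFT -> charlie
i=2: L=bravo=BASE, R=india -> take RIGHT -> india
i=3: L=golf R=golf -> agree -> golf
Index 2 -> india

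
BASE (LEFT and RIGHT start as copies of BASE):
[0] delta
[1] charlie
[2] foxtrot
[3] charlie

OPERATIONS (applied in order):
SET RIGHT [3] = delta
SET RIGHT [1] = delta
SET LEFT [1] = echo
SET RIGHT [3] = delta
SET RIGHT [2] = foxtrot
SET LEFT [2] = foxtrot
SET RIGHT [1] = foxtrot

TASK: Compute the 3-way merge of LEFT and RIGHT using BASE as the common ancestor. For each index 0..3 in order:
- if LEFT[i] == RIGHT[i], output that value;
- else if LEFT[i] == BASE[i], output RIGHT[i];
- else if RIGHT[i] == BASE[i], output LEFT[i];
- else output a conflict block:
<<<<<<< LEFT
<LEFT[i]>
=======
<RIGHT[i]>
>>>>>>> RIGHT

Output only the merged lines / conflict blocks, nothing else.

Final LEFT:  [delta, echo, foxtrot, charlie]
Final RIGHT: [delta, foxtrot, foxtrot, delta]
i=0: L=delta R=delta -> agree -> delta
i=1: BASE=charlie L=echo R=foxtrot all differ -> CONFLICT
i=2: L=foxtrot R=foxtrot -> agree -> foxtrot
i=3: L=charlie=BASE, R=delta -> take RIGHT -> delta

Answer: delta
<<<<<<< LEFT
echo
=======
foxtrot
>>>>>>> RIGHT
foxtrot
delta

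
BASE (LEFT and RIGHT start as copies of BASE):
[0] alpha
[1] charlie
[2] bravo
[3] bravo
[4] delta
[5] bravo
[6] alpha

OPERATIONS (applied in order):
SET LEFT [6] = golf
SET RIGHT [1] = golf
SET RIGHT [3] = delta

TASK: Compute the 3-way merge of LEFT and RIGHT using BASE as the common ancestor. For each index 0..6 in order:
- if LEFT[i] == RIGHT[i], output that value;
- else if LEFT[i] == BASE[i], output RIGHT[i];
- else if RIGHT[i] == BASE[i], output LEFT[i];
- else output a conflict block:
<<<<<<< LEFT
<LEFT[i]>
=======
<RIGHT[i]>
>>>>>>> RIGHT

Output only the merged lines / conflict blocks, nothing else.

Final LEFT:  [alpha, charlie, bravo, bravo, delta, bravo, golf]
Final RIGHT: [alpha, golf, bravo, delta, delta, bravo, alpha]
i=0: L=alpha R=alpha -> agree -> alpha
i=1: L=charlie=BASE, R=golf -> take RIGHT -> golf
i=2: L=bravo R=bravo -> agree -> bravo
i=3: L=bravo=BASE, R=delta -> take RIGHT -> delta
i=4: L=delta R=delta -> agree -> delta
i=5: L=bravo R=bravo -> agree -> bravo
i=6: L=golf, R=alpha=BASE -> take LEFT -> golf

Answer: alpha
golf
bravo
delta
delta
bravo
golf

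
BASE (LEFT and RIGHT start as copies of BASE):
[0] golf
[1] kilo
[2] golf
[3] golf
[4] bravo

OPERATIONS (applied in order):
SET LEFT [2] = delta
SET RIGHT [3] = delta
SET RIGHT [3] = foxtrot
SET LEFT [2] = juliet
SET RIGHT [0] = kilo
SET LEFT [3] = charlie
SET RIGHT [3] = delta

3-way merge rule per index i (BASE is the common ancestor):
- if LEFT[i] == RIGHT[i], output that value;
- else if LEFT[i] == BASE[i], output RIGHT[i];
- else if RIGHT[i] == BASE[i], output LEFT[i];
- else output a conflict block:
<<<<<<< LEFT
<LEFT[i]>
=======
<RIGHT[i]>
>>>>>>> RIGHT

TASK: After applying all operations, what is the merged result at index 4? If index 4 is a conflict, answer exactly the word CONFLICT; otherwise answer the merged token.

Final LEFT:  [golf, kilo, juliet, charlie, bravo]
Final RIGHT: [kilo, kilo, golf, delta, bravo]
i=0: L=golf=BASE, R=kilo -> take RIGHT -> kilo
i=1: L=kilo R=kilo -> agree -> kilo
i=2: L=juliet, R=golf=BASE -> take LEFT -> juliet
i=3: BASE=golf L=charlie R=delta all differ -> CONFLICT
i=4: L=bravo R=bravo -> agree -> bravo
Index 4 -> bravo

Answer: bravo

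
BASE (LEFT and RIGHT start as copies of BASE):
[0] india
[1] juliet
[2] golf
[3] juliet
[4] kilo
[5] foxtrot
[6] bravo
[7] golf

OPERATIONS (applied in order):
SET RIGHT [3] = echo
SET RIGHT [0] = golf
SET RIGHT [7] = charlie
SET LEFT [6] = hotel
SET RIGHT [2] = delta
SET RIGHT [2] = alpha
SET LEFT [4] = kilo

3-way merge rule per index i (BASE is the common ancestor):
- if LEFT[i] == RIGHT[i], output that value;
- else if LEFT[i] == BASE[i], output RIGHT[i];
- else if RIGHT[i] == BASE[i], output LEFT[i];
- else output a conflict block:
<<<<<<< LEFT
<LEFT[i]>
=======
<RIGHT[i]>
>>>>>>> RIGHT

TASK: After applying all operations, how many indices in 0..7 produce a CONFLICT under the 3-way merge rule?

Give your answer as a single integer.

Answer: 0

Derivation:
Final LEFT:  [india, juliet, golf, juliet, kilo, foxtrot, hotel, golf]
Final RIGHT: [golf, juliet, alpha, echo, kilo, foxtrot, bravo, charlie]
i=0: L=india=BASE, R=golf -> take RIGHT -> golf
i=1: L=juliet R=juliet -> agree -> juliet
i=2: L=golf=BASE, R=alpha -> take RIGHT -> alpha
i=3: L=juliet=BASE, R=echo -> take RIGHT -> echo
i=4: L=kilo R=kilo -> agree -> kilo
i=5: L=foxtrot R=foxtrot -> agree -> foxtrot
i=6: L=hotel, R=bravo=BASE -> take LEFT -> hotel
i=7: L=golf=BASE, R=charlie -> take RIGHT -> charlie
Conflict count: 0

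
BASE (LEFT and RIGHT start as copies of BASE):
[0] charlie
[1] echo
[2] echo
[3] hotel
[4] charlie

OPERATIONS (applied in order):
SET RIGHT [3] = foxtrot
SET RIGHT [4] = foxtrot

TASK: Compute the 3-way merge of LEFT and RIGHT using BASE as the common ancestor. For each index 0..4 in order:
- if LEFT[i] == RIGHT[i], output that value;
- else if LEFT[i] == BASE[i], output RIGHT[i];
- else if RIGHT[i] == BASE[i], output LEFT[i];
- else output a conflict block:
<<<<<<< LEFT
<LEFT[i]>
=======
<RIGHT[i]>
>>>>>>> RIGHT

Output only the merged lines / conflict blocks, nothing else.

Final LEFT:  [charlie, echo, echo, hotel, charlie]
Final RIGHT: [charlie, echo, echo, foxtrot, foxtrot]
i=0: L=charlie R=charlie -> agree -> charlie
i=1: L=echo R=echo -> agree -> echo
i=2: L=echo R=echo -> agree -> echo
i=3: L=hotel=BASE, R=foxtrot -> take RIGHT -> foxtrot
i=4: L=charlie=BASE, R=foxtrot -> take RIGHT -> foxtrot

Answer: charlie
echo
echo
foxtrot
foxtrot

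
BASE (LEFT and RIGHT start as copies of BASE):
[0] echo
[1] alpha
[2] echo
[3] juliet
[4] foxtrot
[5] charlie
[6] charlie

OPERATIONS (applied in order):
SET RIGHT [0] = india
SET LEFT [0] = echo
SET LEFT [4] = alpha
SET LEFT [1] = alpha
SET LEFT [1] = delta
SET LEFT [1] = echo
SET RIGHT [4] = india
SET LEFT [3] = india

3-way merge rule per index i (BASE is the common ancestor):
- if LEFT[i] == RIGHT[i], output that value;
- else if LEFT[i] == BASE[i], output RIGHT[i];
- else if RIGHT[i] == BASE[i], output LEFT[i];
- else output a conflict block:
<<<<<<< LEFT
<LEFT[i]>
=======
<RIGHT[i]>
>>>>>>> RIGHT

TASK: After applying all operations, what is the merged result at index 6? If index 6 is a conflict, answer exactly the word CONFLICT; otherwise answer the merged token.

Answer: charlie

Derivation:
Final LEFT:  [echo, echo, echo, india, alpha, charlie, charlie]
Final RIGHT: [india, alpha, echo, juliet, india, charlie, charlie]
i=0: L=echo=BASE, R=india -> take RIGHT -> india
i=1: L=echo, R=alpha=BASE -> take LEFT -> echo
i=2: L=echo R=echo -> agree -> echo
i=3: L=india, R=juliet=BASE -> take LEFT -> india
i=4: BASE=foxtrot L=alpha R=india all differ -> CONFLICT
i=5: L=charlie R=charlie -> agree -> charlie
i=6: L=charlie R=charlie -> agree -> charlie
Index 6 -> charlie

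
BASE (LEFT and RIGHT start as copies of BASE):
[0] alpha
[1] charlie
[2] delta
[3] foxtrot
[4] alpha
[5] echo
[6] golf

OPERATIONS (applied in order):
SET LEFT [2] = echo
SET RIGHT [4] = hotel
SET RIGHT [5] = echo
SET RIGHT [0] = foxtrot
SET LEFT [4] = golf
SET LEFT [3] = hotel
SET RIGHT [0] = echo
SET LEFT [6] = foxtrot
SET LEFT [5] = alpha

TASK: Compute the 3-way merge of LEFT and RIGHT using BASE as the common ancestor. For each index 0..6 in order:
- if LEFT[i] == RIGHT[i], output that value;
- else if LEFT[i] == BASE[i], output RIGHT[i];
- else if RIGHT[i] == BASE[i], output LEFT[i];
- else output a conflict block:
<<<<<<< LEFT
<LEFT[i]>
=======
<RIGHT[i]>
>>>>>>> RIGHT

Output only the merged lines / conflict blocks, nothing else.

Final LEFT:  [alpha, charlie, echo, hotel, golf, alpha, foxtrot]
Final RIGHT: [echo, charlie, delta, foxtrot, hotel, echo, golf]
i=0: L=alpha=BASE, R=echo -> take RIGHT -> echo
i=1: L=charlie R=charlie -> agree -> charlie
i=2: L=echo, R=delta=BASE -> take LEFT -> echo
i=3: L=hotel, R=foxtrot=BASE -> take LEFT -> hotel
i=4: BASE=alpha L=golf R=hotel all differ -> CONFLICT
i=5: L=alpha, R=echo=BASE -> take LEFT -> alpha
i=6: L=foxtrot, R=golf=BASE -> take LEFT -> foxtrot

Answer: echo
charlie
echo
hotel
<<<<<<< LEFT
golf
=======
hotel
>>>>>>> RIGHT
alpha
foxtrot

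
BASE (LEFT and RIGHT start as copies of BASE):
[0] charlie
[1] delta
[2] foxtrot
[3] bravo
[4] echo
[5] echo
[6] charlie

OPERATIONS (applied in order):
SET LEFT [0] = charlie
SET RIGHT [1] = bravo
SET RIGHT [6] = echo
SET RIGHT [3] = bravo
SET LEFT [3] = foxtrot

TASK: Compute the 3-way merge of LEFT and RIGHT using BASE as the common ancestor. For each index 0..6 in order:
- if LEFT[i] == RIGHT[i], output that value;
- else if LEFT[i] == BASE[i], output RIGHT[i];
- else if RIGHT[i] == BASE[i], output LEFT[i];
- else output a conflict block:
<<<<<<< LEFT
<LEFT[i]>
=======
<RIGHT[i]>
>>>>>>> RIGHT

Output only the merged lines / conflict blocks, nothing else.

Final LEFT:  [charlie, delta, foxtrot, foxtrot, echo, echo, charlie]
Final RIGHT: [charlie, bravo, foxtrot, bravo, echo, echo, echo]
i=0: L=charlie R=charlie -> agree -> charlie
i=1: L=delta=BASE, R=bravo -> take RIGHT -> bravo
i=2: L=foxtrot R=foxtrot -> agree -> foxtrot
i=3: L=foxtrot, R=bravo=BASE -> take LEFT -> foxtrot
i=4: L=echo R=echo -> agree -> echo
i=5: L=echo R=echo -> agree -> echo
i=6: L=charlie=BASE, R=echo -> take RIGHT -> echo

Answer: charlie
bravo
foxtrot
foxtrot
echo
echo
echo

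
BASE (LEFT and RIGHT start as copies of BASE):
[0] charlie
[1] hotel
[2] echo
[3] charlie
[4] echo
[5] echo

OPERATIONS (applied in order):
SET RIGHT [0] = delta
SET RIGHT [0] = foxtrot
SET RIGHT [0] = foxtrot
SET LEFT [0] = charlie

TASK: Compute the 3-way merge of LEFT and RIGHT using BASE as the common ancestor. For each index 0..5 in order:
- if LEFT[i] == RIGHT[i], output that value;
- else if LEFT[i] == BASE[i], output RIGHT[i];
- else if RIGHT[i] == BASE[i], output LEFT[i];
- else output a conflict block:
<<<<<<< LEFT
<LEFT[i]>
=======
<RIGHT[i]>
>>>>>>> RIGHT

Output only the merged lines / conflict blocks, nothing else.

Final LEFT:  [charlie, hotel, echo, charlie, echo, echo]
Final RIGHT: [foxtrot, hotel, echo, charlie, echo, echo]
i=0: L=charlie=BASE, R=foxtrot -> take RIGHT -> foxtrot
i=1: L=hotel R=hotel -> agree -> hotel
i=2: L=echo R=echo -> agree -> echo
i=3: L=charlie R=charlie -> agree -> charlie
i=4: L=echo R=echo -> agree -> echo
i=5: L=echo R=echo -> agree -> echo

Answer: foxtrot
hotel
echo
charlie
echo
echo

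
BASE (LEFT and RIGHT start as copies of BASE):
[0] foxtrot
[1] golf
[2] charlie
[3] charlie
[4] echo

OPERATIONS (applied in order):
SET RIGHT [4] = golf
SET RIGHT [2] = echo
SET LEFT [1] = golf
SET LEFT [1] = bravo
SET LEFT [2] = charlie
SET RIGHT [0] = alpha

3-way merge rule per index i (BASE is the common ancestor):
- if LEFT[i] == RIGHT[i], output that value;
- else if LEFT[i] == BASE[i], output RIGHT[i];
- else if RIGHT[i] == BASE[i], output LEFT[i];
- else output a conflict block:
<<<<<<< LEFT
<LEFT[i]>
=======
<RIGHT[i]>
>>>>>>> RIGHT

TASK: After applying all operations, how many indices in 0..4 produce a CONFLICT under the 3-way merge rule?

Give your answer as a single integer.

Answer: 0

Derivation:
Final LEFT:  [foxtrot, bravo, charlie, charlie, echo]
Final RIGHT: [alpha, golf, echo, charlie, golf]
i=0: L=foxtrot=BASE, R=alpha -> take RIGHT -> alpha
i=1: L=bravo, R=golf=BASE -> take LEFT -> bravo
i=2: L=charlie=BASE, R=echo -> take RIGHT -> echo
i=3: L=charlie R=charlie -> agree -> charlie
i=4: L=echo=BASE, R=golf -> take RIGHT -> golf
Conflict count: 0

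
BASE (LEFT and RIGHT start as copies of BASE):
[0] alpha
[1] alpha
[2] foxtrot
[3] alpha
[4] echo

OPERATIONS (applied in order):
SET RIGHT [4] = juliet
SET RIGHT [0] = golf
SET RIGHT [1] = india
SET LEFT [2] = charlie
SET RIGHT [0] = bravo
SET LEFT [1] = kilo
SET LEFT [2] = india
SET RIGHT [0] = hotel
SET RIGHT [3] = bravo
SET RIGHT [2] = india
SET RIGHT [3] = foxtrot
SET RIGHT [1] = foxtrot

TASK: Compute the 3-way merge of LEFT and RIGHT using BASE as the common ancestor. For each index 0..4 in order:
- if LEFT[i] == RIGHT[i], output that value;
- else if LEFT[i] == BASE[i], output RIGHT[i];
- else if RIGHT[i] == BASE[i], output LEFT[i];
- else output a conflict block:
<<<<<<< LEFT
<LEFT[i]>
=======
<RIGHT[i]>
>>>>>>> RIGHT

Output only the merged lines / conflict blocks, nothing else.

Final LEFT:  [alpha, kilo, india, alpha, echo]
Final RIGHT: [hotel, foxtrot, india, foxtrot, juliet]
i=0: L=alpha=BASE, R=hotel -> take RIGHT -> hotel
i=1: BASE=alpha L=kilo R=foxtrot all differ -> CONFLICT
i=2: L=india R=india -> agree -> india
i=3: L=alpha=BASE, R=foxtrot -> take RIGHT -> foxtrot
i=4: L=echo=BASE, R=juliet -> take RIGHT -> juliet

Answer: hotel
<<<<<<< LEFT
kilo
=======
foxtrot
>>>>>>> RIGHT
india
foxtrot
juliet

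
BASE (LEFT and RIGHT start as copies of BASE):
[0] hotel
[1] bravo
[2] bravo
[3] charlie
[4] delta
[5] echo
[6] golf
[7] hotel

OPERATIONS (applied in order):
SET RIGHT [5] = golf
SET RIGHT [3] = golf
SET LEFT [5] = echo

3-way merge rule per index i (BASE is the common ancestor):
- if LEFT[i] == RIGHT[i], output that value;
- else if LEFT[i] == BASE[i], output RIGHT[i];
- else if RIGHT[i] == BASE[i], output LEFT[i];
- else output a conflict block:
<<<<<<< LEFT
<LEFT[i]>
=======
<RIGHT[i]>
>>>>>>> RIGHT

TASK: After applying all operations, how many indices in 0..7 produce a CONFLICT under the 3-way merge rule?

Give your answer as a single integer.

Answer: 0

Derivation:
Final LEFT:  [hotel, bravo, bravo, charlie, delta, echo, golf, hotel]
Final RIGHT: [hotel, bravo, bravo, golf, delta, golf, golf, hotel]
i=0: L=hotel R=hotel -> agree -> hotel
i=1: L=bravo R=bravo -> agree -> bravo
i=2: L=bravo R=bravo -> agree -> bravo
i=3: L=charlie=BASE, R=golf -> take RIGHT -> golf
i=4: L=delta R=delta -> agree -> delta
i=5: L=echo=BASE, R=golf -> take RIGHT -> golf
i=6: L=golf R=golf -> agree -> golf
i=7: L=hotel R=hotel -> agree -> hotel
Conflict count: 0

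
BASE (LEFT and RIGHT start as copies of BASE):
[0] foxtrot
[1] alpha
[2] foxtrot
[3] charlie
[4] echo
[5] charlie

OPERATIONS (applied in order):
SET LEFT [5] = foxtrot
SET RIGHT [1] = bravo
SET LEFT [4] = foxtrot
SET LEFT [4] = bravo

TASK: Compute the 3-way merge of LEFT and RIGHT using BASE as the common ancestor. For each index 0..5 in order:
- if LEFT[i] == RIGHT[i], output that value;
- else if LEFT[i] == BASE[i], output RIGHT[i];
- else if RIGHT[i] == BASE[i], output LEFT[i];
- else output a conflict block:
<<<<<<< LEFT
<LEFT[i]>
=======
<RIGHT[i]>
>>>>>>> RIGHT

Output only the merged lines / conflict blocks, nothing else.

Answer: foxtrot
bravo
foxtrot
charlie
bravo
foxtrot

Derivation:
Final LEFT:  [foxtrot, alpha, foxtrot, charlie, bravo, foxtrot]
Final RIGHT: [foxtrot, bravo, foxtrot, charlie, echo, charlie]
i=0: L=foxtrot R=foxtrot -> agree -> foxtrot
i=1: L=alpha=BASE, R=bravo -> take RIGHT -> bravo
i=2: L=foxtrot R=foxtrot -> agree -> foxtrot
i=3: L=charlie R=charlie -> agree -> charlie
i=4: L=bravo, R=echo=BASE -> take LEFT -> bravo
i=5: L=foxtrot, R=charlie=BASE -> take LEFT -> foxtrot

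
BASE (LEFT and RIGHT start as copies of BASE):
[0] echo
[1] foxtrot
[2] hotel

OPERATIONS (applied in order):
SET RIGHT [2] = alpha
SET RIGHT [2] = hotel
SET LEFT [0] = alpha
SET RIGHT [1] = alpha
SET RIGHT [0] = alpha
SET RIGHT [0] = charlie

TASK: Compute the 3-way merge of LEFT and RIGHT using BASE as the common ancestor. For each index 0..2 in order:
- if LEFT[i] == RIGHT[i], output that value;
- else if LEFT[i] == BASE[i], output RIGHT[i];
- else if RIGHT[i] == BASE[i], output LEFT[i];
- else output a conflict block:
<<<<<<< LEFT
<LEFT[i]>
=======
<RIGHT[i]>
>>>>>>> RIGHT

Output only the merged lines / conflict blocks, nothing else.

Final LEFT:  [alpha, foxtrot, hotel]
Final RIGHT: [charlie, alpha, hotel]
i=0: BASE=echo L=alpha R=charlie all differ -> CONFLICT
i=1: L=foxtrot=BASE, R=alpha -> take RIGHT -> alpha
i=2: L=hotel R=hotel -> agree -> hotel

Answer: <<<<<<< LEFT
alpha
=======
charlie
>>>>>>> RIGHT
alpha
hotel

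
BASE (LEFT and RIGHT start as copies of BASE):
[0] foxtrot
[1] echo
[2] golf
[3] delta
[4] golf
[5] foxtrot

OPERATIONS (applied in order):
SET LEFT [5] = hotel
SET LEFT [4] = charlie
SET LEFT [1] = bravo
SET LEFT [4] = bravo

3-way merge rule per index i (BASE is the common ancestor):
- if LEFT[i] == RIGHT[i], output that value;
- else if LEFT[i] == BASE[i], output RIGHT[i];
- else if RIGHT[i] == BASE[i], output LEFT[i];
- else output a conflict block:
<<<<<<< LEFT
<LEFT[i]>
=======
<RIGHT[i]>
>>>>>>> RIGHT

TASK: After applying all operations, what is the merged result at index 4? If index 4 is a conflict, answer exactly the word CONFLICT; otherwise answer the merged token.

Final LEFT:  [foxtrot, bravo, golf, delta, bravo, hotel]
Final RIGHT: [foxtrot, echo, golf, delta, golf, foxtrot]
i=0: L=foxtrot R=foxtrot -> agree -> foxtrot
i=1: L=bravo, R=echo=BASE -> take LEFT -> bravo
i=2: L=golf R=golf -> agree -> golf
i=3: L=delta R=delta -> agree -> delta
i=4: L=bravo, R=golf=BASE -> take LEFT -> bravo
i=5: L=hotel, R=foxtrot=BASE -> take LEFT -> hotel
Index 4 -> bravo

Answer: bravo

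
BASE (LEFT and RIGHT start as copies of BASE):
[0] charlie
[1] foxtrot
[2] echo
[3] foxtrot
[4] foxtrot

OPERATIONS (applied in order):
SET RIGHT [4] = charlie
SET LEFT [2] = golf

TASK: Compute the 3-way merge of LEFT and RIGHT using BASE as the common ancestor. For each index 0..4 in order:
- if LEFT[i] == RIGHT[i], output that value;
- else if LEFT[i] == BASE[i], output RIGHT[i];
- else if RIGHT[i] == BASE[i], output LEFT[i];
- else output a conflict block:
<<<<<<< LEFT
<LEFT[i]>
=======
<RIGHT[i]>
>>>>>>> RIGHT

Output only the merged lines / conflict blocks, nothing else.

Answer: charlie
foxtrot
golf
foxtrot
charlie

Derivation:
Final LEFT:  [charlie, foxtrot, golf, foxtrot, foxtrot]
Final RIGHT: [charlie, foxtrot, echo, foxtrot, charlie]
i=0: L=charlie R=charlie -> agree -> charlie
i=1: L=foxtrot R=foxtrot -> agree -> foxtrot
i=2: L=golf, R=echo=BASE -> take LEFT -> golf
i=3: L=foxtrot R=foxtrot -> agree -> foxtrot
i=4: L=foxtrot=BASE, R=charlie -> take RIGHT -> charlie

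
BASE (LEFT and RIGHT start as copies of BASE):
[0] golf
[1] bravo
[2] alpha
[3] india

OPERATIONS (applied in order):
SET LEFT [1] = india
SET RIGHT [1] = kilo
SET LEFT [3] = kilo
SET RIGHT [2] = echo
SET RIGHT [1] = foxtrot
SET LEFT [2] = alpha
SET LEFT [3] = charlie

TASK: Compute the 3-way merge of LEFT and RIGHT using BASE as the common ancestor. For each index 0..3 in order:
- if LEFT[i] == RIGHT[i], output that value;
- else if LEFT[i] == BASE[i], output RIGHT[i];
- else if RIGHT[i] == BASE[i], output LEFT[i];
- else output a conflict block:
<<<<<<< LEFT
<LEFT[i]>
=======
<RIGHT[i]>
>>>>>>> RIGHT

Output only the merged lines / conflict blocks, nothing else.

Answer: golf
<<<<<<< LEFT
india
=======
foxtrot
>>>>>>> RIGHT
echo
charlie

Derivation:
Final LEFT:  [golf, india, alpha, charlie]
Final RIGHT: [golf, foxtrot, echo, india]
i=0: L=golf R=golf -> agree -> golf
i=1: BASE=bravo L=india R=foxtrot all differ -> CONFLICT
i=2: L=alpha=BASE, R=echo -> take RIGHT -> echo
i=3: L=charlie, R=india=BASE -> take LEFT -> charlie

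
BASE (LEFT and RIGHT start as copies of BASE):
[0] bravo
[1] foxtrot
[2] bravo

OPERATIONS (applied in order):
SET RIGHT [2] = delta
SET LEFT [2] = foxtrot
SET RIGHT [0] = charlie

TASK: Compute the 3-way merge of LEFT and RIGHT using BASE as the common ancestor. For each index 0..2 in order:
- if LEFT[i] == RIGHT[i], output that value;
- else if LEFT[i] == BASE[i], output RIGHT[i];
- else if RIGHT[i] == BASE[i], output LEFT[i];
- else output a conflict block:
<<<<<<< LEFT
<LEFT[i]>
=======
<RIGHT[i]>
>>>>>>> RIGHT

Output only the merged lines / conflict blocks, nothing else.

Final LEFT:  [bravo, foxtrot, foxtrot]
Final RIGHT: [charlie, foxtrot, delta]
i=0: L=bravo=BASE, R=charlie -> take RIGHT -> charlie
i=1: L=foxtrot R=foxtrot -> agree -> foxtrot
i=2: BASE=bravo L=foxtrot R=delta all differ -> CONFLICT

Answer: charlie
foxtrot
<<<<<<< LEFT
foxtrot
=======
delta
>>>>>>> RIGHT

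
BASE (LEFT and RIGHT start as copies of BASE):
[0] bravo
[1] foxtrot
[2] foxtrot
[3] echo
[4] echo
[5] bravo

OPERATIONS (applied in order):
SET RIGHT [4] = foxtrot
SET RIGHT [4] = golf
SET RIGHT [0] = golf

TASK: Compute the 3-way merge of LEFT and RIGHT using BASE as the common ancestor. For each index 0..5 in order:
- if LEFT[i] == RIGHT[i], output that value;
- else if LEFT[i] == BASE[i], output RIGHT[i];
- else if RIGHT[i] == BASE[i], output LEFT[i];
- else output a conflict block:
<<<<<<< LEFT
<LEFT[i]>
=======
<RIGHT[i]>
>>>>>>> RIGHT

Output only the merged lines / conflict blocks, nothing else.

Answer: golf
foxtrot
foxtrot
echo
golf
bravo

Derivation:
Final LEFT:  [bravo, foxtrot, foxtrot, echo, echo, bravo]
Final RIGHT: [golf, foxtrot, foxtrot, echo, golf, bravo]
i=0: L=bravo=BASE, R=golf -> take RIGHT -> golf
i=1: L=foxtrot R=foxtrot -> agree -> foxtrot
i=2: L=foxtrot R=foxtrot -> agree -> foxtrot
i=3: L=echo R=echo -> agree -> echo
i=4: L=echo=BASE, R=golf -> take RIGHT -> golf
i=5: L=bravo R=bravo -> agree -> bravo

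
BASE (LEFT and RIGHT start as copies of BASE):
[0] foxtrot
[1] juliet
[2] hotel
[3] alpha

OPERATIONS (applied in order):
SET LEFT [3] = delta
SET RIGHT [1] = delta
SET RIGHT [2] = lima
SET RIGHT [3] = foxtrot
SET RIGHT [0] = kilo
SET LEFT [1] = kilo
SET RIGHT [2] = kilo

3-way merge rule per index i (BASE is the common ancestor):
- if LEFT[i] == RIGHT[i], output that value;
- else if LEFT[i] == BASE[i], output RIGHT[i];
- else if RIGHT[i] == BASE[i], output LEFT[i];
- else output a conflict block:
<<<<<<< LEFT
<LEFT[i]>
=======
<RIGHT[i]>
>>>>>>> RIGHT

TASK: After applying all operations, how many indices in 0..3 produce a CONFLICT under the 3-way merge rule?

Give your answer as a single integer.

Answer: 2

Derivation:
Final LEFT:  [foxtrot, kilo, hotel, delta]
Final RIGHT: [kilo, delta, kilo, foxtrot]
i=0: L=foxtrot=BASE, R=kilo -> take RIGHT -> kilo
i=1: BASE=juliet L=kilo R=delta all differ -> CONFLICT
i=2: L=hotel=BASE, R=kilo -> take RIGHT -> kilo
i=3: BASE=alpha L=delta R=foxtrot all differ -> CONFLICT
Conflict count: 2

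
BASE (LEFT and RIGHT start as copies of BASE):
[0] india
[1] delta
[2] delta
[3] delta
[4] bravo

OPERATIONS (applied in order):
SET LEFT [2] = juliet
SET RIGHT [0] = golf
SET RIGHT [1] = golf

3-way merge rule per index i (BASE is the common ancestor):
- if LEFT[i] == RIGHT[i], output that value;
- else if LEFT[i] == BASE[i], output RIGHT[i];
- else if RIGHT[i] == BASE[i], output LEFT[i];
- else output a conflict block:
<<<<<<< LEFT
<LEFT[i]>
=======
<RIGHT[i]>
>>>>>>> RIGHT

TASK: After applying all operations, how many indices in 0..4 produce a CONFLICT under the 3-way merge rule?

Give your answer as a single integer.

Final LEFT:  [india, delta, juliet, delta, bravo]
Final RIGHT: [golf, golf, delta, delta, bravo]
i=0: L=india=BASE, R=golf -> take RIGHT -> golf
i=1: L=delta=BASE, R=golf -> take RIGHT -> golf
i=2: L=juliet, R=delta=BASE -> take LEFT -> juliet
i=3: L=delta R=delta -> agree -> delta
i=4: L=bravo R=bravo -> agree -> bravo
Conflict count: 0

Answer: 0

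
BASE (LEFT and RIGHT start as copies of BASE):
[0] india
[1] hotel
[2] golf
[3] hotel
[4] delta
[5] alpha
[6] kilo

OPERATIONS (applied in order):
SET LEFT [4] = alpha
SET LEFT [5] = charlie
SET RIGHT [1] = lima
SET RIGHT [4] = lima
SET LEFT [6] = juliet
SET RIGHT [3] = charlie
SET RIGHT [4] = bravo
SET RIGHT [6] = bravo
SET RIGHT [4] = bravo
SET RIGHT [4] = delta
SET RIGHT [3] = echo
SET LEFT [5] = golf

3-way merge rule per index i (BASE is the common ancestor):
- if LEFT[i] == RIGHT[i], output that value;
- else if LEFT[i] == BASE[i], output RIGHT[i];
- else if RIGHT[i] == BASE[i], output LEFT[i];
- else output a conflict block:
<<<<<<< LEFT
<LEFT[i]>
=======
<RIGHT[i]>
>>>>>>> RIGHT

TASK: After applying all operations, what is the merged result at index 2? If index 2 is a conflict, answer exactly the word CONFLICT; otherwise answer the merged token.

Final LEFT:  [india, hotel, golf, hotel, alpha, golf, juliet]
Final RIGHT: [india, lima, golf, echo, delta, alpha, bravo]
i=0: L=india R=india -> agree -> india
i=1: L=hotel=BASE, R=lima -> take RIGHT -> lima
i=2: L=golf R=golf -> agree -> golf
i=3: L=hotel=BASE, R=echo -> take RIGHT -> echo
i=4: L=alpha, R=delta=BASE -> take LEFT -> alpha
i=5: L=golf, R=alpha=BASE -> take LEFT -> golf
i=6: BASE=kilo L=juliet R=bravo all differ -> CONFLICT
Index 2 -> golf

Answer: golf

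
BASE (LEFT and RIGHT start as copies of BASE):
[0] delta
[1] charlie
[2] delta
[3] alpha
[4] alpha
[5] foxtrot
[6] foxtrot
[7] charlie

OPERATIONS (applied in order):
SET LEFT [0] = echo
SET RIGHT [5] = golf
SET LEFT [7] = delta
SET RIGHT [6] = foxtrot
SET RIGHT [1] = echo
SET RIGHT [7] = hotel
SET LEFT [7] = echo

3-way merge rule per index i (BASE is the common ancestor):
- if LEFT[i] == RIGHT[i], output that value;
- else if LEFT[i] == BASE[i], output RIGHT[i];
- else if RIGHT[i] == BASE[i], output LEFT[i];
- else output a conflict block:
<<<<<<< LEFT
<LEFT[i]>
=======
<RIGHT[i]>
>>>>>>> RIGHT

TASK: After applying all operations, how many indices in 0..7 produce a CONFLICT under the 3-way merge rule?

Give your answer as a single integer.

Final LEFT:  [echo, charlie, delta, alpha, alpha, foxtrot, foxtrot, echo]
Final RIGHT: [delta, echo, delta, alpha, alpha, golf, foxtrot, hotel]
i=0: L=echo, R=delta=BASE -> take LEFT -> echo
i=1: L=charlie=BASE, R=echo -> take RIGHT -> echo
i=2: L=delta R=delta -> agree -> delta
i=3: L=alpha R=alpha -> agree -> alpha
i=4: L=alpha R=alpha -> agree -> alpha
i=5: L=foxtrot=BASE, R=golf -> take RIGHT -> golf
i=6: L=foxtrot R=foxtrot -> agree -> foxtrot
i=7: BASE=charlie L=echo R=hotel all differ -> CONFLICT
Conflict count: 1

Answer: 1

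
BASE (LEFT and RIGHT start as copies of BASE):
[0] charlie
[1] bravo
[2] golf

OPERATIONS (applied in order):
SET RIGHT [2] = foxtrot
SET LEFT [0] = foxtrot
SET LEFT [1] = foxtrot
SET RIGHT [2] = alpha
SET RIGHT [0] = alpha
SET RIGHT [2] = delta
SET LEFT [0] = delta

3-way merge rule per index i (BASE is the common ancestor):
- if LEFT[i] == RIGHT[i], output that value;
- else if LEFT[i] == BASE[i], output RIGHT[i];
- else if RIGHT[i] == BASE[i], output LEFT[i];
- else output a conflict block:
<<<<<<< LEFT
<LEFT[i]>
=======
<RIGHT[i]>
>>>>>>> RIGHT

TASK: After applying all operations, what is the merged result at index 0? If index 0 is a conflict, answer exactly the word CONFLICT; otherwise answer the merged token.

Final LEFT:  [delta, foxtrot, golf]
Final RIGHT: [alpha, bravo, delta]
i=0: BASE=charlie L=delta R=alpha all differ -> CONFLICT
i=1: L=foxtrot, R=bravo=BASE -> take LEFT -> foxtrot
i=2: L=golf=BASE, R=delta -> take RIGHT -> delta
Index 0 -> CONFLICT

Answer: CONFLICT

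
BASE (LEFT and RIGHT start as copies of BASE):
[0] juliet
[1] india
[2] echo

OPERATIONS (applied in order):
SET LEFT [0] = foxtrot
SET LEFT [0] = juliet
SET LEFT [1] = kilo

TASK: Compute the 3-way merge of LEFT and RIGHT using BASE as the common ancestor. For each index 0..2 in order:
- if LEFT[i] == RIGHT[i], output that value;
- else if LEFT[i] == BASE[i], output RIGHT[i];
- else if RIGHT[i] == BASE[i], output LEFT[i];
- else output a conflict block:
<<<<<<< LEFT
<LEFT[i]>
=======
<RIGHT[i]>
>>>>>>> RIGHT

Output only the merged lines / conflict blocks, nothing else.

Final LEFT:  [juliet, kilo, echo]
Final RIGHT: [juliet, india, echo]
i=0: L=juliet R=juliet -> agree -> juliet
i=1: L=kilo, R=india=BASE -> take LEFT -> kilo
i=2: L=echo R=echo -> agree -> echo

Answer: juliet
kilo
echo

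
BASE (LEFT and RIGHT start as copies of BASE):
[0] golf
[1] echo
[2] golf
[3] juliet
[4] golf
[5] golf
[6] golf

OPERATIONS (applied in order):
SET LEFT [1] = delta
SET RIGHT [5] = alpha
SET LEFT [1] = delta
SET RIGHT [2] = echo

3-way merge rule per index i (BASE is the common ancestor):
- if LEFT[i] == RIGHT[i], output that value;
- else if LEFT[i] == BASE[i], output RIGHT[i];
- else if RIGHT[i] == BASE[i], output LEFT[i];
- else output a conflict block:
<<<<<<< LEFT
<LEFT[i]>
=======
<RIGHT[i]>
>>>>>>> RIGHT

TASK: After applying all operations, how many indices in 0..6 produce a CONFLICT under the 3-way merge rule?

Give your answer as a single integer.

Answer: 0

Derivation:
Final LEFT:  [golf, delta, golf, juliet, golf, golf, golf]
Final RIGHT: [golf, echo, echo, juliet, golf, alpha, golf]
i=0: L=golf R=golf -> agree -> golf
i=1: L=delta, R=echo=BASE -> take LEFT -> delta
i=2: L=golf=BASE, R=echo -> take RIGHT -> echo
i=3: L=juliet R=juliet -> agree -> juliet
i=4: L=golf R=golf -> agree -> golf
i=5: L=golf=BASE, R=alpha -> take RIGHT -> alpha
i=6: L=golf R=golf -> agree -> golf
Conflict count: 0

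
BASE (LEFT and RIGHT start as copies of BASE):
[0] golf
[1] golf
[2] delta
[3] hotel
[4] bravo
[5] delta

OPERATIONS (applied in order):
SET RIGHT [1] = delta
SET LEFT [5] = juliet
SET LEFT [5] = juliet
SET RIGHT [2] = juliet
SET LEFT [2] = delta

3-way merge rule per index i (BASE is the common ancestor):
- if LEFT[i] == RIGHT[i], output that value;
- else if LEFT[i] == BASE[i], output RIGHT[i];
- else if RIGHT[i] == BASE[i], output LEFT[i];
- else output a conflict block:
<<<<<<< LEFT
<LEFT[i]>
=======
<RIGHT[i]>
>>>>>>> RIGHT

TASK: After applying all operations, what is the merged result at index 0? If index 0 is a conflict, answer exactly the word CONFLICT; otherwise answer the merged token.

Final LEFT:  [golf, golf, delta, hotel, bravo, juliet]
Final RIGHT: [golf, delta, juliet, hotel, bravo, delta]
i=0: L=golf R=golf -> agree -> golf
i=1: L=golf=BASE, R=delta -> take RIGHT -> delta
i=2: L=delta=BASE, R=juliet -> take RIGHT -> juliet
i=3: L=hotel R=hotel -> agree -> hotel
i=4: L=bravo R=bravo -> agree -> bravo
i=5: L=juliet, R=delta=BASE -> take LEFT -> juliet
Index 0 -> golf

Answer: golf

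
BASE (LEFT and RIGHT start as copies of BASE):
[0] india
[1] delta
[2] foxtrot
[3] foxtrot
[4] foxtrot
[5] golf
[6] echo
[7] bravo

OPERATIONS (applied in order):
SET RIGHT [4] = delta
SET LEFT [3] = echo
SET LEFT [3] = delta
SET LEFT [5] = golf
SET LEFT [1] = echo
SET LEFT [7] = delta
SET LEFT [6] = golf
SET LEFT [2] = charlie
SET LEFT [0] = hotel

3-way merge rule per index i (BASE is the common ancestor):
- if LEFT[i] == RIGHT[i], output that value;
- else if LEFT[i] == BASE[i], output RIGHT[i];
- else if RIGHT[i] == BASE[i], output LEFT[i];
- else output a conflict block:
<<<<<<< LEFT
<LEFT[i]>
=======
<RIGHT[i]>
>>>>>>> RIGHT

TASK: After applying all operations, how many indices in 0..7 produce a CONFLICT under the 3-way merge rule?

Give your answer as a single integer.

Final LEFT:  [hotel, echo, charlie, delta, foxtrot, golf, golf, delta]
Final RIGHT: [india, delta, foxtrot, foxtrot, delta, golf, echo, bravo]
i=0: L=hotel, R=india=BASE -> take LEFT -> hotel
i=1: L=echo, R=delta=BASE -> take LEFT -> echo
i=2: L=charlie, R=foxtrot=BASE -> take LEFT -> charlie
i=3: L=delta, R=foxtrot=BASE -> take LEFT -> delta
i=4: L=foxtrot=BASE, R=delta -> take RIGHT -> delta
i=5: L=golf R=golf -> agree -> golf
i=6: L=golf, R=echo=BASE -> take LEFT -> golf
i=7: L=delta, R=bravo=BASE -> take LEFT -> delta
Conflict count: 0

Answer: 0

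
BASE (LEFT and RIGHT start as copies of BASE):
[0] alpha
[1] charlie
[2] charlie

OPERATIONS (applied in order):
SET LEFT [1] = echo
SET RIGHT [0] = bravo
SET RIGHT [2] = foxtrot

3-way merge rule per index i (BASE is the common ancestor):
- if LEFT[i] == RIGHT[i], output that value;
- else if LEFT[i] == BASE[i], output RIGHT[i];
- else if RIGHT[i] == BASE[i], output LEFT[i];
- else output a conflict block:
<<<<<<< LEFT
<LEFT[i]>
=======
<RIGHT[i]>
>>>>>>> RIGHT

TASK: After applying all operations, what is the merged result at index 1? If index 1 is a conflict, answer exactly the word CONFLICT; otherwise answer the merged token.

Answer: echo

Derivation:
Final LEFT:  [alpha, echo, charlie]
Final RIGHT: [bravo, charlie, foxtrot]
i=0: L=alpha=BASE, R=bravo -> take RIGHT -> bravo
i=1: L=echo, R=charlie=BASE -> take LEFT -> echo
i=2: L=charlie=BASE, R=foxtrot -> take RIGHT -> foxtrot
Index 1 -> echo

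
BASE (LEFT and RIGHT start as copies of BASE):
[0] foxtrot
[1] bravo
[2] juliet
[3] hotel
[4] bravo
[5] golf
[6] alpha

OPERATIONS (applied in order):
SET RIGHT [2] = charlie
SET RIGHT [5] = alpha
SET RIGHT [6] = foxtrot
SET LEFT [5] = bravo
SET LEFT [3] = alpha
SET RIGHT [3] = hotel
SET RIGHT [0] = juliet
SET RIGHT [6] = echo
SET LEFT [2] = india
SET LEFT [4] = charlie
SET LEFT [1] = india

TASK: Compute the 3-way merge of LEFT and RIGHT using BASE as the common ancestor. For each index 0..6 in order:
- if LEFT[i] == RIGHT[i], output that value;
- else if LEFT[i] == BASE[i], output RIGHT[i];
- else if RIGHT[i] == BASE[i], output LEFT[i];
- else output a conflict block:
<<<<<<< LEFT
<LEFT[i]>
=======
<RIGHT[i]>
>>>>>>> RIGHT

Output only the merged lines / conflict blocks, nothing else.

Final LEFT:  [foxtrot, india, india, alpha, charlie, bravo, alpha]
Final RIGHT: [juliet, bravo, charlie, hotel, bravo, alpha, echo]
i=0: L=foxtrot=BASE, R=juliet -> take RIGHT -> juliet
i=1: L=india, R=bravo=BASE -> take LEFT -> india
i=2: BASE=juliet L=india R=charlie all differ -> CONFLICT
i=3: L=alpha, R=hotel=BASE -> take LEFT -> alpha
i=4: L=charlie, R=bravo=BASE -> take LEFT -> charlie
i=5: BASE=golf L=bravo R=alpha all differ -> CONFLICT
i=6: L=alpha=BASE, R=echo -> take RIGHT -> echo

Answer: juliet
india
<<<<<<< LEFT
india
=======
charlie
>>>>>>> RIGHT
alpha
charlie
<<<<<<< LEFT
bravo
=======
alpha
>>>>>>> RIGHT
echo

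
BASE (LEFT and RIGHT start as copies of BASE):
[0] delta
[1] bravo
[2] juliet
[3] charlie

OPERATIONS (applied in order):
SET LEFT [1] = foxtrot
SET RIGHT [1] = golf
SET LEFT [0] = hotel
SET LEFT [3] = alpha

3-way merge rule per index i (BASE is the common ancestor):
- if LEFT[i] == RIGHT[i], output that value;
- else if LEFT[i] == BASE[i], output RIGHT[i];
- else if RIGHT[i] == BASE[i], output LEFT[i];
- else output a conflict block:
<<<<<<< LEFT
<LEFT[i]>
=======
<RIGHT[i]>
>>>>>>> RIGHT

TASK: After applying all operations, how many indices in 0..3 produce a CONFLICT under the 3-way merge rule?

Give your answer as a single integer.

Final LEFT:  [hotel, foxtrot, juliet, alpha]
Final RIGHT: [delta, golf, juliet, charlie]
i=0: L=hotel, R=delta=BASE -> take LEFT -> hotel
i=1: BASE=bravo L=foxtrot R=golf all differ -> CONFLICT
i=2: L=juliet R=juliet -> agree -> juliet
i=3: L=alpha, R=charlie=BASE -> take LEFT -> alpha
Conflict count: 1

Answer: 1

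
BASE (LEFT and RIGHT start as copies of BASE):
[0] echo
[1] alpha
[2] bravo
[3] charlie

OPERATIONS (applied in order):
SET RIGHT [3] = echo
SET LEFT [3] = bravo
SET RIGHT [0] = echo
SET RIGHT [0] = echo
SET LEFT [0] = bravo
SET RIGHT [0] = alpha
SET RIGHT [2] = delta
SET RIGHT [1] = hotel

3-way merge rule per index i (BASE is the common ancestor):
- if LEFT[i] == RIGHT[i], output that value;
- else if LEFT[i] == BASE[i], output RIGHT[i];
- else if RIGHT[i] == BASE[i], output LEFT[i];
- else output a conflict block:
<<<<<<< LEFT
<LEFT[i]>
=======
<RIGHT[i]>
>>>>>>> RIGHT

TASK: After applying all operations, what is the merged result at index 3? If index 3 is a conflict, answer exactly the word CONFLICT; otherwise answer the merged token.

Answer: CONFLICT

Derivation:
Final LEFT:  [bravo, alpha, bravo, bravo]
Final RIGHT: [alpha, hotel, delta, echo]
i=0: BASE=echo L=bravo R=alpha all differ -> CONFLICT
i=1: L=alpha=BASE, R=hotel -> take RIGHT -> hotel
i=2: L=bravo=BASE, R=delta -> take RIGHT -> delta
i=3: BASE=charlie L=bravo R=echo all differ -> CONFLICT
Index 3 -> CONFLICT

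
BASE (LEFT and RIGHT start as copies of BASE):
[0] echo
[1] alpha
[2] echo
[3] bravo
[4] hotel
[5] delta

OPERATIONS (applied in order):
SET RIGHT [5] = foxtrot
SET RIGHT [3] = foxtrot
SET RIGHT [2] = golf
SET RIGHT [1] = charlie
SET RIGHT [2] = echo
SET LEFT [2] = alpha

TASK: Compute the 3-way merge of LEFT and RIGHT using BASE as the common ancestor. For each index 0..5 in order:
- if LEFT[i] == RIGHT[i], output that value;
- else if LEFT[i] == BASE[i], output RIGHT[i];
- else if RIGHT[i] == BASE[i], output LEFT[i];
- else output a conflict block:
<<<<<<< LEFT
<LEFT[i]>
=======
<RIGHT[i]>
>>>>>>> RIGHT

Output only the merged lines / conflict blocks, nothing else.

Answer: echo
charlie
alpha
foxtrot
hotel
foxtrot

Derivation:
Final LEFT:  [echo, alpha, alpha, bravo, hotel, delta]
Final RIGHT: [echo, charlie, echo, foxtrot, hotel, foxtrot]
i=0: L=echo R=echo -> agree -> echo
i=1: L=alpha=BASE, R=charlie -> take RIGHT -> charlie
i=2: L=alpha, R=echo=BASE -> take LEFT -> alpha
i=3: L=bravo=BASE, R=foxtrot -> take RIGHT -> foxtrot
i=4: L=hotel R=hotel -> agree -> hotel
i=5: L=delta=BASE, R=foxtrot -> take RIGHT -> foxtrot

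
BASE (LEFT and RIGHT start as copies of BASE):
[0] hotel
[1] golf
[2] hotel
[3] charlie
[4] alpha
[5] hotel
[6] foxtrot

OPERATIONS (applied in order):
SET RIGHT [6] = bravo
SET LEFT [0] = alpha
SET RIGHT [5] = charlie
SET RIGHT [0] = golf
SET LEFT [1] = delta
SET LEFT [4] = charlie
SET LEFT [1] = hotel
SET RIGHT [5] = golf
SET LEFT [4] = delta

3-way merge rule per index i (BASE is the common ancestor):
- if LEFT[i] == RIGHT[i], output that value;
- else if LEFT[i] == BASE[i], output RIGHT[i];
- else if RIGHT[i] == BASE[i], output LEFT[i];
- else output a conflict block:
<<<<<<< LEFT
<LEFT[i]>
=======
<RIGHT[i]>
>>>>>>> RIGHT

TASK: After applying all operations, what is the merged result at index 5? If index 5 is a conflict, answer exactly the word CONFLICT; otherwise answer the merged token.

Answer: golf

Derivation:
Final LEFT:  [alpha, hotel, hotel, charlie, delta, hotel, foxtrot]
Final RIGHT: [golf, golf, hotel, charlie, alpha, golf, bravo]
i=0: BASE=hotel L=alpha R=golf all differ -> CONFLICT
i=1: L=hotel, R=golf=BASE -> take LEFT -> hotel
i=2: L=hotel R=hotel -> agree -> hotel
i=3: L=charlie R=charlie -> agree -> charlie
i=4: L=delta, R=alpha=BASE -> take LEFT -> delta
i=5: L=hotel=BASE, R=golf -> take RIGHT -> golf
i=6: L=foxtrot=BASE, R=bravo -> take RIGHT -> bravo
Index 5 -> golf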